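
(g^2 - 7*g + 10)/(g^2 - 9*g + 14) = (g - 5)/(g - 7)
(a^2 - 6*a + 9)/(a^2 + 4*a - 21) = (a - 3)/(a + 7)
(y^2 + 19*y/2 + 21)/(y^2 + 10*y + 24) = (y + 7/2)/(y + 4)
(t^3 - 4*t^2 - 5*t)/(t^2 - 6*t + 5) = t*(t + 1)/(t - 1)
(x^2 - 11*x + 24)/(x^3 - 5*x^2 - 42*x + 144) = 1/(x + 6)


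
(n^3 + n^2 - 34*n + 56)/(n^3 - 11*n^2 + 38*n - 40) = (n + 7)/(n - 5)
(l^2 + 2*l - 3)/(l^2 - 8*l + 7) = (l + 3)/(l - 7)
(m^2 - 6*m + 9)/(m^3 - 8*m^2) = (m^2 - 6*m + 9)/(m^2*(m - 8))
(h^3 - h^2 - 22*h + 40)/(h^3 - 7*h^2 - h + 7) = (h^3 - h^2 - 22*h + 40)/(h^3 - 7*h^2 - h + 7)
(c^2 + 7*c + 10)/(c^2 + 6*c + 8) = (c + 5)/(c + 4)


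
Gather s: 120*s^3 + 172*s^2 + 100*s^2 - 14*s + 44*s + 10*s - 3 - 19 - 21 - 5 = 120*s^3 + 272*s^2 + 40*s - 48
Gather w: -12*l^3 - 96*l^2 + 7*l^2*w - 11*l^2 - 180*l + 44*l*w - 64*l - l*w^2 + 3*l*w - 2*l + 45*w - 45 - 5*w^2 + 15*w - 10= -12*l^3 - 107*l^2 - 246*l + w^2*(-l - 5) + w*(7*l^2 + 47*l + 60) - 55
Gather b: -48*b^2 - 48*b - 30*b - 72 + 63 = -48*b^2 - 78*b - 9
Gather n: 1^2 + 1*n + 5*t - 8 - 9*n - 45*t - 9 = -8*n - 40*t - 16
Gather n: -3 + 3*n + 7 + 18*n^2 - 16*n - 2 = 18*n^2 - 13*n + 2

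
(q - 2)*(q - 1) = q^2 - 3*q + 2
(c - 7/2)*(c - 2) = c^2 - 11*c/2 + 7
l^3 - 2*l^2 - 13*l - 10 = (l - 5)*(l + 1)*(l + 2)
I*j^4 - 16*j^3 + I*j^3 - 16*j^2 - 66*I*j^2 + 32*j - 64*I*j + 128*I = (j + 2)*(j + 8*I)^2*(I*j - I)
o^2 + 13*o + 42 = (o + 6)*(o + 7)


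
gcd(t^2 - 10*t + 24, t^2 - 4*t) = t - 4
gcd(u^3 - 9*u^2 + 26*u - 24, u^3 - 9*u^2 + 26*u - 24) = u^3 - 9*u^2 + 26*u - 24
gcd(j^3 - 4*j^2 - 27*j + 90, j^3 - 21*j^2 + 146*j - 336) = j - 6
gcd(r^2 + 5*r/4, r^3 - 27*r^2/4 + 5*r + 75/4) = r + 5/4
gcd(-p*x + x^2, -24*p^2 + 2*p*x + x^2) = 1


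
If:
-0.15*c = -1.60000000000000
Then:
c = 10.67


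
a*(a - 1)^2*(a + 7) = a^4 + 5*a^3 - 13*a^2 + 7*a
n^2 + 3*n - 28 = (n - 4)*(n + 7)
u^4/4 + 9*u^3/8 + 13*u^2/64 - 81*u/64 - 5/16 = (u/4 + 1)*(u - 1)*(u + 1/4)*(u + 5/4)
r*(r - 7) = r^2 - 7*r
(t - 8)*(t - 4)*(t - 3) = t^3 - 15*t^2 + 68*t - 96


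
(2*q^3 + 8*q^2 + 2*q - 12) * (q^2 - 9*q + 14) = 2*q^5 - 10*q^4 - 42*q^3 + 82*q^2 + 136*q - 168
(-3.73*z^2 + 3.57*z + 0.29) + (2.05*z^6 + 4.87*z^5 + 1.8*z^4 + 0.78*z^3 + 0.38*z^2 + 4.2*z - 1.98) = 2.05*z^6 + 4.87*z^5 + 1.8*z^4 + 0.78*z^3 - 3.35*z^2 + 7.77*z - 1.69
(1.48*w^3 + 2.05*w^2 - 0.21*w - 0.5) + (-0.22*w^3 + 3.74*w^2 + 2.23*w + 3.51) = 1.26*w^3 + 5.79*w^2 + 2.02*w + 3.01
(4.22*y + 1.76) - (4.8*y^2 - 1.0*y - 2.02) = -4.8*y^2 + 5.22*y + 3.78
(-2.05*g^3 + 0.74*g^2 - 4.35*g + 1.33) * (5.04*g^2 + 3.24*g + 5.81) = -10.332*g^5 - 2.9124*g^4 - 31.4369*g^3 - 3.0914*g^2 - 20.9643*g + 7.7273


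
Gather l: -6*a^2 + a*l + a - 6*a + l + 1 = -6*a^2 - 5*a + l*(a + 1) + 1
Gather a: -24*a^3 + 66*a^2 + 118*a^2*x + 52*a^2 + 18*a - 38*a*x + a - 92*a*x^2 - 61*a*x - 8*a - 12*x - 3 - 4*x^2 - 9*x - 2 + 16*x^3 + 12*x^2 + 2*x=-24*a^3 + a^2*(118*x + 118) + a*(-92*x^2 - 99*x + 11) + 16*x^3 + 8*x^2 - 19*x - 5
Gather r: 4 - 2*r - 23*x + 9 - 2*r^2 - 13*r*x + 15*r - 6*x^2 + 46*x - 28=-2*r^2 + r*(13 - 13*x) - 6*x^2 + 23*x - 15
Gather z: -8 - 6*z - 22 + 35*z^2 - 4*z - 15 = 35*z^2 - 10*z - 45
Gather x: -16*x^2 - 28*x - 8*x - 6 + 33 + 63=-16*x^2 - 36*x + 90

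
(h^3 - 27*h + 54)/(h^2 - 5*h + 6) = (h^2 + 3*h - 18)/(h - 2)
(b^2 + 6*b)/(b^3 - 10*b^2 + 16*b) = (b + 6)/(b^2 - 10*b + 16)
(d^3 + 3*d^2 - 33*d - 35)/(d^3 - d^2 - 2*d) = (d^2 + 2*d - 35)/(d*(d - 2))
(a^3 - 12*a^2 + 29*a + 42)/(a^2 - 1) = (a^2 - 13*a + 42)/(a - 1)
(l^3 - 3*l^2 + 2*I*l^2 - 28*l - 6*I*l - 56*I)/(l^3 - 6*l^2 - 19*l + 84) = (l + 2*I)/(l - 3)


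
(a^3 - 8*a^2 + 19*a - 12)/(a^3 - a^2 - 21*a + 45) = (a^2 - 5*a + 4)/(a^2 + 2*a - 15)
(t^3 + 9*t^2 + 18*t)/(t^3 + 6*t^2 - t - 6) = t*(t + 3)/(t^2 - 1)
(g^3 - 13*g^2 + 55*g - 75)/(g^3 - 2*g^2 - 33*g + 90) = (g - 5)/(g + 6)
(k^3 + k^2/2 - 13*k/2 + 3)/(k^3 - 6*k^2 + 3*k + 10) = (2*k^2 + 5*k - 3)/(2*(k^2 - 4*k - 5))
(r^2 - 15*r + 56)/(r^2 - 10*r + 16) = (r - 7)/(r - 2)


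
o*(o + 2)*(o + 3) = o^3 + 5*o^2 + 6*o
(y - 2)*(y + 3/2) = y^2 - y/2 - 3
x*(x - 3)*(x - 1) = x^3 - 4*x^2 + 3*x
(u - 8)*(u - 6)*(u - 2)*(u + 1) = u^4 - 15*u^3 + 60*u^2 - 20*u - 96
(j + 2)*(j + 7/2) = j^2 + 11*j/2 + 7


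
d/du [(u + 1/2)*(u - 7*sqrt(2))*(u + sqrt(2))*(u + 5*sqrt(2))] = 4*u^3 - 3*sqrt(2)*u^2 + 3*u^2/2 - 148*u - sqrt(2)*u - 70*sqrt(2) - 37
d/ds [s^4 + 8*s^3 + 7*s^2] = 2*s*(2*s^2 + 12*s + 7)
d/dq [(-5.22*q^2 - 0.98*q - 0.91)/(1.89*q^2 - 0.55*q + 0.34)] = (4.7232*q^2 - 0.1098*q - 0.8337)/(3.5721*q^4 - 2.079*q^3 + 1.5877*q^2 - 0.374*q + 0.1156)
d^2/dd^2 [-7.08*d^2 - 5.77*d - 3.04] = -14.1600000000000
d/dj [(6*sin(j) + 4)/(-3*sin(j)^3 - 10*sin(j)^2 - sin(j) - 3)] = 2*(18*sin(j)^3 + 48*sin(j)^2 + 40*sin(j) - 7)*cos(j)/(3*sin(j)^3 + 10*sin(j)^2 + sin(j) + 3)^2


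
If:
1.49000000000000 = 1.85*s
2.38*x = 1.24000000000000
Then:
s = 0.81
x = 0.52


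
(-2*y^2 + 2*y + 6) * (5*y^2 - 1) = -10*y^4 + 10*y^3 + 32*y^2 - 2*y - 6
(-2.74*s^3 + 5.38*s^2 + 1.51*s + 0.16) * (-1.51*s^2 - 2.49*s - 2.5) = 4.1374*s^5 - 1.3012*s^4 - 8.8263*s^3 - 17.4515*s^2 - 4.1734*s - 0.4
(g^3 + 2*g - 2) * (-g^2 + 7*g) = -g^5 + 7*g^4 - 2*g^3 + 16*g^2 - 14*g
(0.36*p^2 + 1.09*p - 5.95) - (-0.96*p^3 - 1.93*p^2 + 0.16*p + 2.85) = 0.96*p^3 + 2.29*p^2 + 0.93*p - 8.8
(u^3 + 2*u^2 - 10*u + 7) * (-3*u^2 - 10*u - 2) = -3*u^5 - 16*u^4 + 8*u^3 + 75*u^2 - 50*u - 14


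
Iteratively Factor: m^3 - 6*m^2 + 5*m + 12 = (m + 1)*(m^2 - 7*m + 12) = (m - 3)*(m + 1)*(m - 4)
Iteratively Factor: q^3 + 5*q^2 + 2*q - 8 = (q + 2)*(q^2 + 3*q - 4) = (q - 1)*(q + 2)*(q + 4)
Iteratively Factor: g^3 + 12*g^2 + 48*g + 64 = (g + 4)*(g^2 + 8*g + 16) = (g + 4)^2*(g + 4)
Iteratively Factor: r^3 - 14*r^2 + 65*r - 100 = (r - 5)*(r^2 - 9*r + 20) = (r - 5)^2*(r - 4)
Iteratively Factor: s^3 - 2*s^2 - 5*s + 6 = (s + 2)*(s^2 - 4*s + 3) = (s - 1)*(s + 2)*(s - 3)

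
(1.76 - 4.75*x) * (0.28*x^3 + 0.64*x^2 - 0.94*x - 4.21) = -1.33*x^4 - 2.5472*x^3 + 5.5914*x^2 + 18.3431*x - 7.4096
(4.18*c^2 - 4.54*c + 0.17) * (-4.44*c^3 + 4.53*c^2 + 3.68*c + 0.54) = -18.5592*c^5 + 39.093*c^4 - 5.9386*c^3 - 13.6799*c^2 - 1.826*c + 0.0918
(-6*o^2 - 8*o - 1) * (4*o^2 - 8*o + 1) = -24*o^4 + 16*o^3 + 54*o^2 - 1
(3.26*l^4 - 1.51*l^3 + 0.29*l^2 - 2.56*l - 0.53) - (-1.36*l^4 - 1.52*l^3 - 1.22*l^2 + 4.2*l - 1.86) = 4.62*l^4 + 0.01*l^3 + 1.51*l^2 - 6.76*l + 1.33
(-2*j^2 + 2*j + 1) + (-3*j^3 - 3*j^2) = -3*j^3 - 5*j^2 + 2*j + 1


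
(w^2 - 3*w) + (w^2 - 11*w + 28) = 2*w^2 - 14*w + 28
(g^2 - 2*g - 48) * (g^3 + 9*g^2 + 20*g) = g^5 + 7*g^4 - 46*g^3 - 472*g^2 - 960*g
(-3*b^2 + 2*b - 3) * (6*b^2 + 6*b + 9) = -18*b^4 - 6*b^3 - 33*b^2 - 27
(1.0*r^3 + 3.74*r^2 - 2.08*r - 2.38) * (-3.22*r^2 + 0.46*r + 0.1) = -3.22*r^5 - 11.5828*r^4 + 8.518*r^3 + 7.0808*r^2 - 1.3028*r - 0.238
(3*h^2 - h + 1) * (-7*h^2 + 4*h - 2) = -21*h^4 + 19*h^3 - 17*h^2 + 6*h - 2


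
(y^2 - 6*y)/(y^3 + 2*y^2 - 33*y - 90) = y/(y^2 + 8*y + 15)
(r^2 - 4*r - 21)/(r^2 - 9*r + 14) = (r + 3)/(r - 2)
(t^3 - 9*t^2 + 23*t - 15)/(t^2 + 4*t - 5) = (t^2 - 8*t + 15)/(t + 5)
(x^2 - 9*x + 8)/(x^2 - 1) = (x - 8)/(x + 1)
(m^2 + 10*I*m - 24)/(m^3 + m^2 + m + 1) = (m^2 + 10*I*m - 24)/(m^3 + m^2 + m + 1)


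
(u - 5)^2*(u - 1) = u^3 - 11*u^2 + 35*u - 25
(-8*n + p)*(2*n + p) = -16*n^2 - 6*n*p + p^2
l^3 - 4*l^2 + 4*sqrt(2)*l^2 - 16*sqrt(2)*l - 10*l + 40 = (l - 4)*(l - sqrt(2))*(l + 5*sqrt(2))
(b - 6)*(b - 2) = b^2 - 8*b + 12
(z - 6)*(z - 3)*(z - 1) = z^3 - 10*z^2 + 27*z - 18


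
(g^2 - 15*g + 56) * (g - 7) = g^3 - 22*g^2 + 161*g - 392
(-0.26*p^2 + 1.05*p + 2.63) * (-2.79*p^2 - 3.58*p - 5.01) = 0.7254*p^4 - 1.9987*p^3 - 9.7941*p^2 - 14.6759*p - 13.1763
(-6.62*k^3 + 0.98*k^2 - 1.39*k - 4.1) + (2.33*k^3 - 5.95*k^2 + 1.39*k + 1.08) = -4.29*k^3 - 4.97*k^2 - 3.02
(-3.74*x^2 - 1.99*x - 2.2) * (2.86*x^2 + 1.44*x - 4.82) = -10.6964*x^4 - 11.077*x^3 + 8.8692*x^2 + 6.4238*x + 10.604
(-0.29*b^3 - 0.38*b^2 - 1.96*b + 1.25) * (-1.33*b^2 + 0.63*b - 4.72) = 0.3857*b^5 + 0.3227*b^4 + 3.7362*b^3 - 1.1037*b^2 + 10.0387*b - 5.9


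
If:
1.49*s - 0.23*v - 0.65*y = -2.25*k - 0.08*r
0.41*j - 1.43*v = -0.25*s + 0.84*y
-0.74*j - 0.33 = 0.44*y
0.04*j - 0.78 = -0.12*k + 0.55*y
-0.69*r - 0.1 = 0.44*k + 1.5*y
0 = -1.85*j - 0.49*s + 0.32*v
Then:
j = 0.36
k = 0.17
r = 2.70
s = -0.87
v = 0.75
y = -1.36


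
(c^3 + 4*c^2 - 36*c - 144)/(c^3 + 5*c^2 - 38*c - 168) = (c + 6)/(c + 7)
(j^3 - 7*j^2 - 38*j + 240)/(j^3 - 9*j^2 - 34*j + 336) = (j - 5)/(j - 7)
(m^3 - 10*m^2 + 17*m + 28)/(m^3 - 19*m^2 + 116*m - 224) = (m + 1)/(m - 8)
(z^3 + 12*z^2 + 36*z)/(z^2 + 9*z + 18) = z*(z + 6)/(z + 3)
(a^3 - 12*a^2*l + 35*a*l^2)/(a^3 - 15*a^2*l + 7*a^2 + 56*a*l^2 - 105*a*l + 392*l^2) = a*(a - 5*l)/(a^2 - 8*a*l + 7*a - 56*l)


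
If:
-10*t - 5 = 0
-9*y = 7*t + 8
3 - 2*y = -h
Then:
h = -4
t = -1/2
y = -1/2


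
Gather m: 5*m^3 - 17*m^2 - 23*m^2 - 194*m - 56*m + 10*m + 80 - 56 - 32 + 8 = 5*m^3 - 40*m^2 - 240*m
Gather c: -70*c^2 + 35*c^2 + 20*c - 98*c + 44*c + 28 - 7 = -35*c^2 - 34*c + 21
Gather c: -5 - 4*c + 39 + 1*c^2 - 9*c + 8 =c^2 - 13*c + 42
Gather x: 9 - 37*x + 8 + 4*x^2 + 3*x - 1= 4*x^2 - 34*x + 16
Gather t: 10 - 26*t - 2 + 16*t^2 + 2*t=16*t^2 - 24*t + 8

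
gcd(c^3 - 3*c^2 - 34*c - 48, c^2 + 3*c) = c + 3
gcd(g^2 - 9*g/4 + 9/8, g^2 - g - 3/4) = g - 3/2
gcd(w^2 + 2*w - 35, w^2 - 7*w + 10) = w - 5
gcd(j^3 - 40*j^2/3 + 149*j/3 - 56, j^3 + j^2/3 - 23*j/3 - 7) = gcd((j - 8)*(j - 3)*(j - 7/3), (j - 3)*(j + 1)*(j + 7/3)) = j - 3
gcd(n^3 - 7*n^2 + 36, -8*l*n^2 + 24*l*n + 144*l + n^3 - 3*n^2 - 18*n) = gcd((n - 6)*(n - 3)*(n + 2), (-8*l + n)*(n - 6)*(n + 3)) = n - 6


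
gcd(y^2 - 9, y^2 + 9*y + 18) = y + 3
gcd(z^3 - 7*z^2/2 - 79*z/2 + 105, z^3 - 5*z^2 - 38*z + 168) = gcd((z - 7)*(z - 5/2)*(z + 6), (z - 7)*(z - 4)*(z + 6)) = z^2 - z - 42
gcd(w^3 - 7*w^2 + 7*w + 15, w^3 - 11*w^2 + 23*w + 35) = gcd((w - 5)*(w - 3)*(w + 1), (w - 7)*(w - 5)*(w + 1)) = w^2 - 4*w - 5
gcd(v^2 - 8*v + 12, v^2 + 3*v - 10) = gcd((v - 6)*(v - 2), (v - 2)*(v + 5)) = v - 2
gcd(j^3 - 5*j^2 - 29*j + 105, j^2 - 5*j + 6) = j - 3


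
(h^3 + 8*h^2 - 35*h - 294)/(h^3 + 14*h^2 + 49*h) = (h - 6)/h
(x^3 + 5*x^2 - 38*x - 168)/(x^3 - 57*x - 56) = (x^2 - 2*x - 24)/(x^2 - 7*x - 8)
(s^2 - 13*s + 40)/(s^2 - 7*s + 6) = (s^2 - 13*s + 40)/(s^2 - 7*s + 6)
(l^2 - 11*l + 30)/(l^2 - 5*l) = (l - 6)/l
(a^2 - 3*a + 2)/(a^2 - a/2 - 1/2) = 2*(a - 2)/(2*a + 1)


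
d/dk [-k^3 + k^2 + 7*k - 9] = -3*k^2 + 2*k + 7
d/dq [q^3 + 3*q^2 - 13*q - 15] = 3*q^2 + 6*q - 13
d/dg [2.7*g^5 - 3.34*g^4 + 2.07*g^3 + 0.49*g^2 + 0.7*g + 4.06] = 13.5*g^4 - 13.36*g^3 + 6.21*g^2 + 0.98*g + 0.7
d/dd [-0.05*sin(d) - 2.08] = -0.05*cos(d)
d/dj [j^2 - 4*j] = 2*j - 4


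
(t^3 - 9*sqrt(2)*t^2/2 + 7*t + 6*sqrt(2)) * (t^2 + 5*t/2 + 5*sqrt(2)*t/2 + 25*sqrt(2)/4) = t^5 - 2*sqrt(2)*t^4 + 5*t^4/2 - 31*t^3/2 - 5*sqrt(2)*t^3 - 155*t^2/4 + 47*sqrt(2)*t^2/2 + 30*t + 235*sqrt(2)*t/4 + 75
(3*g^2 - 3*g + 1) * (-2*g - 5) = -6*g^3 - 9*g^2 + 13*g - 5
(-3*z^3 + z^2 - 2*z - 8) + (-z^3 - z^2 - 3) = -4*z^3 - 2*z - 11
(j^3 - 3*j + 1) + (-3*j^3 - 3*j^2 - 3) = -2*j^3 - 3*j^2 - 3*j - 2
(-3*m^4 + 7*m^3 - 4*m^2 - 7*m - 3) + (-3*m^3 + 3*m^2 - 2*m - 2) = -3*m^4 + 4*m^3 - m^2 - 9*m - 5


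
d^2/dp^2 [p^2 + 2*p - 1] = 2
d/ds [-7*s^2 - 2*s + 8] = -14*s - 2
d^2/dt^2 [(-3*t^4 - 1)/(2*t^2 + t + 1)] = 2*(-12*t^6 - 18*t^5 - 27*t^4 - 24*t^3 - 30*t^2 - 6*t + 1)/(8*t^6 + 12*t^5 + 18*t^4 + 13*t^3 + 9*t^2 + 3*t + 1)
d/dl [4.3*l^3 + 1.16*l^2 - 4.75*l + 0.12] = 12.9*l^2 + 2.32*l - 4.75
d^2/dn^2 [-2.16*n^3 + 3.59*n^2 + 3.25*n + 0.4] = 7.18 - 12.96*n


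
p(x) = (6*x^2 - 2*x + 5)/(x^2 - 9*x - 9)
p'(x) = (9 - 2*x)*(6*x^2 - 2*x + 5)/(x^2 - 9*x - 9)^2 + (12*x - 2)/(x^2 - 9*x - 9) = (-52*x^2 - 118*x + 63)/(x^4 - 18*x^3 + 63*x^2 + 162*x + 81)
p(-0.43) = -1.41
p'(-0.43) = 4.26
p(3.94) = -3.12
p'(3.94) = -1.44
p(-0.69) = -3.99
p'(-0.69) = 22.35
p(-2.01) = 2.53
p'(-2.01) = 0.52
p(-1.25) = 4.43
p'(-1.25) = 8.89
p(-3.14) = 2.42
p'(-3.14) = -0.09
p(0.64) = -0.43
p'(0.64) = -0.16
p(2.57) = -1.55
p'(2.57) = -0.90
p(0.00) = -0.56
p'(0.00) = 0.78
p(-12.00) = 3.67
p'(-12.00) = -0.10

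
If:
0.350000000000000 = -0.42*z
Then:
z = -0.83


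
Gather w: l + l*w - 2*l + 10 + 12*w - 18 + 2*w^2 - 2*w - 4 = -l + 2*w^2 + w*(l + 10) - 12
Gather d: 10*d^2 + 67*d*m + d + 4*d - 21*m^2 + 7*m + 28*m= 10*d^2 + d*(67*m + 5) - 21*m^2 + 35*m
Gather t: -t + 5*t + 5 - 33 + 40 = 4*t + 12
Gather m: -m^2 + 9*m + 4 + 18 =-m^2 + 9*m + 22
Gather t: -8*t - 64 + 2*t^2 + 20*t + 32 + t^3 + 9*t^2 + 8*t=t^3 + 11*t^2 + 20*t - 32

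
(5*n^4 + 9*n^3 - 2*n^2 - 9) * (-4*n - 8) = -20*n^5 - 76*n^4 - 64*n^3 + 16*n^2 + 36*n + 72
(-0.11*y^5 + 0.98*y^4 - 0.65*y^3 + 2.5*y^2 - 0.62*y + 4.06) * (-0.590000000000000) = 0.0649*y^5 - 0.5782*y^4 + 0.3835*y^3 - 1.475*y^2 + 0.3658*y - 2.3954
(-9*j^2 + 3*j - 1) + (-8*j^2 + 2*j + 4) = -17*j^2 + 5*j + 3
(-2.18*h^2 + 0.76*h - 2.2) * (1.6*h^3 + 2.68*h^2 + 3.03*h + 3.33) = -3.488*h^5 - 4.6264*h^4 - 8.0886*h^3 - 10.8526*h^2 - 4.1352*h - 7.326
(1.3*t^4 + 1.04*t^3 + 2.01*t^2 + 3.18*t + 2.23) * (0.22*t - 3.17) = 0.286*t^5 - 3.8922*t^4 - 2.8546*t^3 - 5.6721*t^2 - 9.59*t - 7.0691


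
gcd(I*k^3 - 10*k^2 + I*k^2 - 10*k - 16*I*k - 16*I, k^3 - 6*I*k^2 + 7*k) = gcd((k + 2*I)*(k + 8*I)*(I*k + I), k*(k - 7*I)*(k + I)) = 1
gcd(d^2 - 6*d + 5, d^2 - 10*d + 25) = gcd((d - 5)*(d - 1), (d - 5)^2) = d - 5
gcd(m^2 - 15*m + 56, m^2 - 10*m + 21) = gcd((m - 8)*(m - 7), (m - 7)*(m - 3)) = m - 7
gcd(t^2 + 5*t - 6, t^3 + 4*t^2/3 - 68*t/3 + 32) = t + 6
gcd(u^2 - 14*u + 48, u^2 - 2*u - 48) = u - 8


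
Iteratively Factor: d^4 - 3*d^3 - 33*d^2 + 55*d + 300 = (d - 5)*(d^3 + 2*d^2 - 23*d - 60) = (d - 5)*(d + 3)*(d^2 - d - 20) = (d - 5)*(d + 3)*(d + 4)*(d - 5)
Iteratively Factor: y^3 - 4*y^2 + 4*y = (y - 2)*(y^2 - 2*y) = (y - 2)^2*(y)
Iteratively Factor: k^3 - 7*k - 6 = (k + 1)*(k^2 - k - 6) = (k - 3)*(k + 1)*(k + 2)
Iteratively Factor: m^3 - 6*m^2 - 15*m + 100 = (m - 5)*(m^2 - m - 20) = (m - 5)*(m + 4)*(m - 5)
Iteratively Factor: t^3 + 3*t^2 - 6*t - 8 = (t - 2)*(t^2 + 5*t + 4) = (t - 2)*(t + 4)*(t + 1)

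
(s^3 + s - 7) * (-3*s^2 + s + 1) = -3*s^5 + s^4 - 2*s^3 + 22*s^2 - 6*s - 7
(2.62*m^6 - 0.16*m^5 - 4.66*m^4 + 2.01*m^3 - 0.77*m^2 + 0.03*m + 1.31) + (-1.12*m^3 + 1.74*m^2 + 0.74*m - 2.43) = 2.62*m^6 - 0.16*m^5 - 4.66*m^4 + 0.89*m^3 + 0.97*m^2 + 0.77*m - 1.12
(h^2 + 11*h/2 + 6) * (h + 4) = h^3 + 19*h^2/2 + 28*h + 24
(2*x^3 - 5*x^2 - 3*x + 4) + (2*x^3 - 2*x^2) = 4*x^3 - 7*x^2 - 3*x + 4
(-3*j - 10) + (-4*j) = -7*j - 10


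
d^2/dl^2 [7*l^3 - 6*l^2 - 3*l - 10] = 42*l - 12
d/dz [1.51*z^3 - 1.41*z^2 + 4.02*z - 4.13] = 4.53*z^2 - 2.82*z + 4.02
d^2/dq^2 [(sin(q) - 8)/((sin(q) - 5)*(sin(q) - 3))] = (-sin(q)^5 + 24*sin(q)^4 - 100*sin(q)^3 - 136*sin(q)^2 + 1029*sin(q) - 544)/((sin(q) - 5)^3*(sin(q) - 3)^3)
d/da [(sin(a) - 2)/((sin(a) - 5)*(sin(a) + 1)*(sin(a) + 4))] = 2*(-sin(a)^3 + 3*sin(a)^2 - 31)*cos(a)/((sin(a) - 5)^2*(sin(a) + 1)^2*(sin(a) + 4)^2)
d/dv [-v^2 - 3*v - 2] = -2*v - 3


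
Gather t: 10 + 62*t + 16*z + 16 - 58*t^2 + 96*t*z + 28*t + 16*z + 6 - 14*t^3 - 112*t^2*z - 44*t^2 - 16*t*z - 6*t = -14*t^3 + t^2*(-112*z - 102) + t*(80*z + 84) + 32*z + 32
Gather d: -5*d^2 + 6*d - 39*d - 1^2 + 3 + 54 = -5*d^2 - 33*d + 56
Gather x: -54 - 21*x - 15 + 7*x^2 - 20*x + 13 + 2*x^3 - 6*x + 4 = 2*x^3 + 7*x^2 - 47*x - 52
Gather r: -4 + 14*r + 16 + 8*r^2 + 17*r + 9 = 8*r^2 + 31*r + 21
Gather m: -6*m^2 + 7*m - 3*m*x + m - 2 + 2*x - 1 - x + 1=-6*m^2 + m*(8 - 3*x) + x - 2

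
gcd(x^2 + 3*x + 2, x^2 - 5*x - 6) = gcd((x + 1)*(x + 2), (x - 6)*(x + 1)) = x + 1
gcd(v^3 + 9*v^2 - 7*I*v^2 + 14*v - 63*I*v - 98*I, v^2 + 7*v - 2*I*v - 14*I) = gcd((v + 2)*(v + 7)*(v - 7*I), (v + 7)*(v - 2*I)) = v + 7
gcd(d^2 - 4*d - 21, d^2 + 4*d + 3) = d + 3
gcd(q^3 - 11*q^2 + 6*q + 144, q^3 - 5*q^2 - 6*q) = q - 6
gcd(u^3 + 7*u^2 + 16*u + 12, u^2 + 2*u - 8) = 1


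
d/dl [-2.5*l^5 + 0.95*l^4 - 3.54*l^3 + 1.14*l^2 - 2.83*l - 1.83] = -12.5*l^4 + 3.8*l^3 - 10.62*l^2 + 2.28*l - 2.83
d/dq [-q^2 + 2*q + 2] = 2 - 2*q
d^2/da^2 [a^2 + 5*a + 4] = 2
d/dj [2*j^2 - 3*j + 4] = 4*j - 3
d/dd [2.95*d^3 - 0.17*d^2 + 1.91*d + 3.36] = 8.85*d^2 - 0.34*d + 1.91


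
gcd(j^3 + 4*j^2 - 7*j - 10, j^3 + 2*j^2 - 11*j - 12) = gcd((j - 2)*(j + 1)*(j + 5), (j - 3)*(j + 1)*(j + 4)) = j + 1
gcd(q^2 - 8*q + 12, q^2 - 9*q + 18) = q - 6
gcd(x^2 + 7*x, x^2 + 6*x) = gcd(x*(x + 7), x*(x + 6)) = x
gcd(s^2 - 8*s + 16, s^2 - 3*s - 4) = s - 4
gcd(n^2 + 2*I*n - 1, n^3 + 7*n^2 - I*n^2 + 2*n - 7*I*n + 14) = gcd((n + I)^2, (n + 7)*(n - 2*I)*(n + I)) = n + I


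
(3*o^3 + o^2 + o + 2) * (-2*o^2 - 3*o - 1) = -6*o^5 - 11*o^4 - 8*o^3 - 8*o^2 - 7*o - 2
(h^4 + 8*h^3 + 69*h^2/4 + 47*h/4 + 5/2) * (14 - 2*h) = -2*h^5 - 2*h^4 + 155*h^3/2 + 218*h^2 + 319*h/2 + 35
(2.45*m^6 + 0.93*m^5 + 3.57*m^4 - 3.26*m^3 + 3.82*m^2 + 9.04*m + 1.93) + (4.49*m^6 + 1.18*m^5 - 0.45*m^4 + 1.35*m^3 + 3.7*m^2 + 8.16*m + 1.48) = 6.94*m^6 + 2.11*m^5 + 3.12*m^4 - 1.91*m^3 + 7.52*m^2 + 17.2*m + 3.41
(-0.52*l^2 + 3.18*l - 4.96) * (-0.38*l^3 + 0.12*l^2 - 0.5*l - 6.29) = 0.1976*l^5 - 1.2708*l^4 + 2.5264*l^3 + 1.0856*l^2 - 17.5222*l + 31.1984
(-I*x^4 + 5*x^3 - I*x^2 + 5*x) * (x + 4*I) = -I*x^5 + 9*x^4 + 19*I*x^3 + 9*x^2 + 20*I*x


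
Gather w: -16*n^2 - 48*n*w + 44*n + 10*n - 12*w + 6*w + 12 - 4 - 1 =-16*n^2 + 54*n + w*(-48*n - 6) + 7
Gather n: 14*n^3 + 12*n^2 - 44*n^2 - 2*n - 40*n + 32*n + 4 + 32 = 14*n^3 - 32*n^2 - 10*n + 36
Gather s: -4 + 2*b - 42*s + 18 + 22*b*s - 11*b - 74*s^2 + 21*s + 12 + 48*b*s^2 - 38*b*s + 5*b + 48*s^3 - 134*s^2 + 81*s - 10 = -4*b + 48*s^3 + s^2*(48*b - 208) + s*(60 - 16*b) + 16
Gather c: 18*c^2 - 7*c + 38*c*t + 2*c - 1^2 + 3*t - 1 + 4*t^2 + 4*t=18*c^2 + c*(38*t - 5) + 4*t^2 + 7*t - 2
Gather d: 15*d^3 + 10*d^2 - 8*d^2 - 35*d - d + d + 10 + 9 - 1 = 15*d^3 + 2*d^2 - 35*d + 18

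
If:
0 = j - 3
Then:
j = 3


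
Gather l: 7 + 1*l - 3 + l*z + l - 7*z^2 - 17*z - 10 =l*(z + 2) - 7*z^2 - 17*z - 6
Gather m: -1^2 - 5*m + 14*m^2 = 14*m^2 - 5*m - 1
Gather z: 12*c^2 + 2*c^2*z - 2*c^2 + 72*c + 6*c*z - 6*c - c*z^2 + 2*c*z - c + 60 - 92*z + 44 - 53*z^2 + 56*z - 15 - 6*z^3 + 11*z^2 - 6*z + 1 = 10*c^2 + 65*c - 6*z^3 + z^2*(-c - 42) + z*(2*c^2 + 8*c - 42) + 90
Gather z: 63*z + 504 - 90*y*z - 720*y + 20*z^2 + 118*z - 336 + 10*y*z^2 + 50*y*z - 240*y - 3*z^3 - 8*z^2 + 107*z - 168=-960*y - 3*z^3 + z^2*(10*y + 12) + z*(288 - 40*y)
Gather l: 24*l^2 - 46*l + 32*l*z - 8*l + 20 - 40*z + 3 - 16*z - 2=24*l^2 + l*(32*z - 54) - 56*z + 21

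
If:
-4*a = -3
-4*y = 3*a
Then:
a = 3/4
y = -9/16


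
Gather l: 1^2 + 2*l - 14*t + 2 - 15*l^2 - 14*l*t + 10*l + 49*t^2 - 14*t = -15*l^2 + l*(12 - 14*t) + 49*t^2 - 28*t + 3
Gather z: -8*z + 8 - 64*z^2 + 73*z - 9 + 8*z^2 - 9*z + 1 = -56*z^2 + 56*z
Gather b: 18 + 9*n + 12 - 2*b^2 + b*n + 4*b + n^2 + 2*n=-2*b^2 + b*(n + 4) + n^2 + 11*n + 30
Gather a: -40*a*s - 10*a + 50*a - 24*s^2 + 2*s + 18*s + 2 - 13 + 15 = a*(40 - 40*s) - 24*s^2 + 20*s + 4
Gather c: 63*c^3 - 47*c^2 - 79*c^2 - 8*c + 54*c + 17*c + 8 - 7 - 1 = 63*c^3 - 126*c^2 + 63*c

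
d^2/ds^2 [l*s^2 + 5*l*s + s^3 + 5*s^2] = 2*l + 6*s + 10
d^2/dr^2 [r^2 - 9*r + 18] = 2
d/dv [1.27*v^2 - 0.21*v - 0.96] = 2.54*v - 0.21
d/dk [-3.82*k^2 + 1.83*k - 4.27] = 1.83 - 7.64*k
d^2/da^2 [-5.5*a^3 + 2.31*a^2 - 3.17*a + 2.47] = 4.62 - 33.0*a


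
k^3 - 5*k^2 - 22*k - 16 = (k - 8)*(k + 1)*(k + 2)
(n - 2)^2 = n^2 - 4*n + 4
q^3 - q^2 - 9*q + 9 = (q - 3)*(q - 1)*(q + 3)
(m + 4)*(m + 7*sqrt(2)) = m^2 + 4*m + 7*sqrt(2)*m + 28*sqrt(2)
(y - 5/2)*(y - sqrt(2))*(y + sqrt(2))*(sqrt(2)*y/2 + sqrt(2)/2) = sqrt(2)*y^4/2 - 3*sqrt(2)*y^3/4 - 9*sqrt(2)*y^2/4 + 3*sqrt(2)*y/2 + 5*sqrt(2)/2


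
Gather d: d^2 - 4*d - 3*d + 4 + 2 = d^2 - 7*d + 6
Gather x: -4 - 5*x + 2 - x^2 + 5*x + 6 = 4 - x^2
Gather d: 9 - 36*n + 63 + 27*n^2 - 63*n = 27*n^2 - 99*n + 72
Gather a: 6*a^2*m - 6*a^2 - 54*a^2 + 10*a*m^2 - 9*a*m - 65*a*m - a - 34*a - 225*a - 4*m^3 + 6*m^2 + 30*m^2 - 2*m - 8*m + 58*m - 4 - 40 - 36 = a^2*(6*m - 60) + a*(10*m^2 - 74*m - 260) - 4*m^3 + 36*m^2 + 48*m - 80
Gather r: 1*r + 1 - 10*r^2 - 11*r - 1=-10*r^2 - 10*r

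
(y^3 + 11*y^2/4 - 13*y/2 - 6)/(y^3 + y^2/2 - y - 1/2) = (4*y^3 + 11*y^2 - 26*y - 24)/(2*(2*y^3 + y^2 - 2*y - 1))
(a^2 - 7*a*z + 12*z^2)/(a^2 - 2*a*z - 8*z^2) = (a - 3*z)/(a + 2*z)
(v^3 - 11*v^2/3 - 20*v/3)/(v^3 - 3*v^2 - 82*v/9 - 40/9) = 3*v/(3*v + 2)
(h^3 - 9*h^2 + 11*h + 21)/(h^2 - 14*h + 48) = (h^3 - 9*h^2 + 11*h + 21)/(h^2 - 14*h + 48)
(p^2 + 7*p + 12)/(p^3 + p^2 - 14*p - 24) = (p + 4)/(p^2 - 2*p - 8)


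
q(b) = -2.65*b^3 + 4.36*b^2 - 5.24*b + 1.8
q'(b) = -7.95*b^2 + 8.72*b - 5.24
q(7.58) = -941.54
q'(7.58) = -395.92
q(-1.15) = 17.62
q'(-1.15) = -25.78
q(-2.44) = 79.04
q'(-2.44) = -73.85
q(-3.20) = 150.05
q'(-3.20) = -114.55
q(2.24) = -17.85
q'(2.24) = -25.60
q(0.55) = -0.20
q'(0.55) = -2.85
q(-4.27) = 309.98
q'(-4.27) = -187.43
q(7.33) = -846.01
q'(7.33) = -368.47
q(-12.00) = 5271.72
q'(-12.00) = -1254.68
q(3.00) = -46.23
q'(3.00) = -50.63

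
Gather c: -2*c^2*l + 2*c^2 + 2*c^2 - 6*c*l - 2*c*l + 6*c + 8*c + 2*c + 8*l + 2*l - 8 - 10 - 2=c^2*(4 - 2*l) + c*(16 - 8*l) + 10*l - 20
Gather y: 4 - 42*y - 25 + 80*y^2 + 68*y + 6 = 80*y^2 + 26*y - 15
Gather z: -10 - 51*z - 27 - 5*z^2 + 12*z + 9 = -5*z^2 - 39*z - 28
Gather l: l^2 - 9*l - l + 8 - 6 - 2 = l^2 - 10*l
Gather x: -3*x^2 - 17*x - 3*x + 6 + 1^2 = -3*x^2 - 20*x + 7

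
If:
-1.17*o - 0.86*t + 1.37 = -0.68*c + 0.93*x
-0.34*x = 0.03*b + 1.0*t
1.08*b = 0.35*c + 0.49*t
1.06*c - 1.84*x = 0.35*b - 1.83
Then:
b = 0.450344066088438*x - 0.617122177665669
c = 1.88454756899147*x - 1.93018185111602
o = 0.56026600326434*x + 0.0355167427840429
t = 0.0185136653299701 - 0.353510321982653*x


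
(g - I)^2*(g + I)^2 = g^4 + 2*g^2 + 1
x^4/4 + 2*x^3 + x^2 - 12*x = x*(x/4 + 1)*(x - 2)*(x + 6)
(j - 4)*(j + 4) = j^2 - 16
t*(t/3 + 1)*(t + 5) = t^3/3 + 8*t^2/3 + 5*t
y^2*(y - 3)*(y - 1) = y^4 - 4*y^3 + 3*y^2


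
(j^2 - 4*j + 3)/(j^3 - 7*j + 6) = (j - 3)/(j^2 + j - 6)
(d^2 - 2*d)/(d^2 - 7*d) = (d - 2)/(d - 7)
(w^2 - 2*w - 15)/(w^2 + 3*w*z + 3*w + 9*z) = (w - 5)/(w + 3*z)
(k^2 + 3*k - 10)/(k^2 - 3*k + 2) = (k + 5)/(k - 1)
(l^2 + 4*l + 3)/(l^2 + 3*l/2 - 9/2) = 2*(l + 1)/(2*l - 3)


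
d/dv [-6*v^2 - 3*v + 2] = -12*v - 3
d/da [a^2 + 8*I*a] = 2*a + 8*I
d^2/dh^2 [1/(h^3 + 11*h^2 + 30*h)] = 2*(-h*(3*h + 11)*(h^2 + 11*h + 30) + (3*h^2 + 22*h + 30)^2)/(h^3*(h^2 + 11*h + 30)^3)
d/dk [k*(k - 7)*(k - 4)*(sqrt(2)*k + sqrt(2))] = sqrt(2)*(4*k^3 - 30*k^2 + 34*k + 28)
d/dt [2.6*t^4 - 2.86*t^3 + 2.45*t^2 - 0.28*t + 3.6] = 10.4*t^3 - 8.58*t^2 + 4.9*t - 0.28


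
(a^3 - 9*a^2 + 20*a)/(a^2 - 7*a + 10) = a*(a - 4)/(a - 2)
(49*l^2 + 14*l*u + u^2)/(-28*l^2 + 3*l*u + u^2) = (7*l + u)/(-4*l + u)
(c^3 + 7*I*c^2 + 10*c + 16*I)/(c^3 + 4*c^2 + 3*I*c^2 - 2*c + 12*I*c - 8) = (c^2 + 6*I*c + 16)/(c^2 + 2*c*(2 + I) + 8*I)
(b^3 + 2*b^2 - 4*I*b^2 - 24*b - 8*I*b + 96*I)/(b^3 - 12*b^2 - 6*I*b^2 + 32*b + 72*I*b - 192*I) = (b^2 + b*(6 - 4*I) - 24*I)/(b^2 + b*(-8 - 6*I) + 48*I)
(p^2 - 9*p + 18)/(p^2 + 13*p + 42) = (p^2 - 9*p + 18)/(p^2 + 13*p + 42)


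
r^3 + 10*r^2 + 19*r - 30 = (r - 1)*(r + 5)*(r + 6)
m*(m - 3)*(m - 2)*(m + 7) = m^4 + 2*m^3 - 29*m^2 + 42*m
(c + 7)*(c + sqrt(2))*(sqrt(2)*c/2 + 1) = sqrt(2)*c^3/2 + 2*c^2 + 7*sqrt(2)*c^2/2 + sqrt(2)*c + 14*c + 7*sqrt(2)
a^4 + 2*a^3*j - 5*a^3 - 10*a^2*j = a^2*(a - 5)*(a + 2*j)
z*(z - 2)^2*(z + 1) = z^4 - 3*z^3 + 4*z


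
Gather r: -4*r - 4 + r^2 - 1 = r^2 - 4*r - 5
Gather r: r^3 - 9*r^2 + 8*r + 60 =r^3 - 9*r^2 + 8*r + 60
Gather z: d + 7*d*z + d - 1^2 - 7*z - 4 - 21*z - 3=2*d + z*(7*d - 28) - 8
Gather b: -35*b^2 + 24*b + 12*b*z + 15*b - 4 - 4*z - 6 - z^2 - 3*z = -35*b^2 + b*(12*z + 39) - z^2 - 7*z - 10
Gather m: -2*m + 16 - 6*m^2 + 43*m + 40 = -6*m^2 + 41*m + 56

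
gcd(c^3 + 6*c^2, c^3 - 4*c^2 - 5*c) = c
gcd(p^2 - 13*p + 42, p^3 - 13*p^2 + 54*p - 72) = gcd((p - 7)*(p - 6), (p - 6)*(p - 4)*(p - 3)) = p - 6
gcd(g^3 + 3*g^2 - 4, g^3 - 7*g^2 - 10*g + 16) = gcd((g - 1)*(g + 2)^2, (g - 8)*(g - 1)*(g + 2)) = g^2 + g - 2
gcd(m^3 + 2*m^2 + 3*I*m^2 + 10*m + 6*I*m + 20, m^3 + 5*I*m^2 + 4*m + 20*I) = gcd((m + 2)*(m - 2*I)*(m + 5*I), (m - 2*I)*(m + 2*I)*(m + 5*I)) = m^2 + 3*I*m + 10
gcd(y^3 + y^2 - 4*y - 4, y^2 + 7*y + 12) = 1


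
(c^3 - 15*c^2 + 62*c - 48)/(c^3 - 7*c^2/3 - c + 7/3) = 3*(c^2 - 14*c + 48)/(3*c^2 - 4*c - 7)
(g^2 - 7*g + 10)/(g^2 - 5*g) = (g - 2)/g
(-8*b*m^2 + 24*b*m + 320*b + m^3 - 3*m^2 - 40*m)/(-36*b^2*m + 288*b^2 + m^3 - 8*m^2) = (8*b*m + 40*b - m^2 - 5*m)/(36*b^2 - m^2)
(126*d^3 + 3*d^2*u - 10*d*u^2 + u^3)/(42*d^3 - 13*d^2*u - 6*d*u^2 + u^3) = (-6*d + u)/(-2*d + u)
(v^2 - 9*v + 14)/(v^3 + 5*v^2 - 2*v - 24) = (v - 7)/(v^2 + 7*v + 12)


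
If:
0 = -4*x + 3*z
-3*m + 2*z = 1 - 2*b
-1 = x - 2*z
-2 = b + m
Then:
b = -33/25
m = -17/25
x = 3/5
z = 4/5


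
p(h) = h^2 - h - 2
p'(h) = 2*h - 1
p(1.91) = -0.26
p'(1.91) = 2.82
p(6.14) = 29.56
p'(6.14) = 11.28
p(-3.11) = 10.78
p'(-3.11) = -7.22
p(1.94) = -0.18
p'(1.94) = 2.88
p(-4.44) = 22.15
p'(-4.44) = -9.88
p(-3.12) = 10.85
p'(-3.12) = -7.24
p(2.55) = 1.95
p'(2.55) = 4.10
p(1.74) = -0.71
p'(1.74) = 2.48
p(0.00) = -2.00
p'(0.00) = -1.00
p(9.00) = 70.00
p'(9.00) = 17.00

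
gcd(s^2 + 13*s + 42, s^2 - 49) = s + 7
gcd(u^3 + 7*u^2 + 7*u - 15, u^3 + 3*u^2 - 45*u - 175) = u + 5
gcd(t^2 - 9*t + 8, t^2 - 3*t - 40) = t - 8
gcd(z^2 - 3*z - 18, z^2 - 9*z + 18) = z - 6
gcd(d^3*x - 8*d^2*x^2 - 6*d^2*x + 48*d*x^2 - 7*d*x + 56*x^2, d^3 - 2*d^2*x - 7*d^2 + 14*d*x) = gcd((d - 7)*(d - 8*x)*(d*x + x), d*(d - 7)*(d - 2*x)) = d - 7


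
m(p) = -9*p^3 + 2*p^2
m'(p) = -27*p^2 + 4*p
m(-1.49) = 34.21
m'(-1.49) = -65.90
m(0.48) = -0.53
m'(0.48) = -4.30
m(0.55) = -0.89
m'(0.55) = -5.97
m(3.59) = -390.64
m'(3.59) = -333.62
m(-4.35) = 778.66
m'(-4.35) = -528.31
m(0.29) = -0.05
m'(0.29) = -1.11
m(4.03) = -556.58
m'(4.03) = -422.38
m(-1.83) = 61.85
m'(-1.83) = -97.74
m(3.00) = -225.00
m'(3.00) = -231.00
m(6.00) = -1872.00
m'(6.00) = -948.00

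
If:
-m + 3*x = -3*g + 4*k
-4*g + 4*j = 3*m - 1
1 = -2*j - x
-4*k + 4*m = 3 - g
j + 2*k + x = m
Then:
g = -84/23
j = -121/46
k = 3/92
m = 39/23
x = 98/23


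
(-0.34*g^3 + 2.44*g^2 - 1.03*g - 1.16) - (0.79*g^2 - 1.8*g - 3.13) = -0.34*g^3 + 1.65*g^2 + 0.77*g + 1.97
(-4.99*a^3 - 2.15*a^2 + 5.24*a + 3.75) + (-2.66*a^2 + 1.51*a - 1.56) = -4.99*a^3 - 4.81*a^2 + 6.75*a + 2.19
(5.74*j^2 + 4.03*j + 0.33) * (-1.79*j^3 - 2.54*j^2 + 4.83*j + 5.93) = -10.2746*j^5 - 21.7933*j^4 + 16.8973*j^3 + 52.6649*j^2 + 25.4918*j + 1.9569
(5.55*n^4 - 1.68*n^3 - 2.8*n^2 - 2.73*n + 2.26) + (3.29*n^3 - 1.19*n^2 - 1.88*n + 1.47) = 5.55*n^4 + 1.61*n^3 - 3.99*n^2 - 4.61*n + 3.73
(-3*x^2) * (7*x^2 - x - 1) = -21*x^4 + 3*x^3 + 3*x^2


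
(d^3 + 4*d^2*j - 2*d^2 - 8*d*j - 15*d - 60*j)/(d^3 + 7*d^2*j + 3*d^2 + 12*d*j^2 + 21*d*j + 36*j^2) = (d - 5)/(d + 3*j)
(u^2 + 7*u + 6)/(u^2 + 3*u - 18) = (u + 1)/(u - 3)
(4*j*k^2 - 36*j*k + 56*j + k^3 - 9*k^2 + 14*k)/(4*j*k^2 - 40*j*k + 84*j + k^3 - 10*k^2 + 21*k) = (k - 2)/(k - 3)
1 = 1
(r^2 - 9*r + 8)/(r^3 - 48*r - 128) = (r - 1)/(r^2 + 8*r + 16)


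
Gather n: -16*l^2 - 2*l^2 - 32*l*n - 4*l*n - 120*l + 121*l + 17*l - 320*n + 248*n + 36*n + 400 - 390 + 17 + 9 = -18*l^2 + 18*l + n*(-36*l - 36) + 36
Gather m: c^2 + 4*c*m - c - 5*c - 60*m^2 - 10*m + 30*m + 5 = c^2 - 6*c - 60*m^2 + m*(4*c + 20) + 5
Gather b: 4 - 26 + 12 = -10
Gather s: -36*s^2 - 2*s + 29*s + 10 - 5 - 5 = -36*s^2 + 27*s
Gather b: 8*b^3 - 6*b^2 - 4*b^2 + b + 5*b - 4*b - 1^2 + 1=8*b^3 - 10*b^2 + 2*b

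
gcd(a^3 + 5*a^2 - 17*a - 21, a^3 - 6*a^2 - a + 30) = a - 3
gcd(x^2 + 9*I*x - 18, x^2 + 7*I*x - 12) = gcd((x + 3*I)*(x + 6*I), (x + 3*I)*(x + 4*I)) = x + 3*I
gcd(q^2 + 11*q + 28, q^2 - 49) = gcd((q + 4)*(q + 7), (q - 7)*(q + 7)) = q + 7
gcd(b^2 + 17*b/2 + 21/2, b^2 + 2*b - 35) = b + 7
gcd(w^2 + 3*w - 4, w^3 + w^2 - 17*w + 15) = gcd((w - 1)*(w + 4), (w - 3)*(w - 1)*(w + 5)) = w - 1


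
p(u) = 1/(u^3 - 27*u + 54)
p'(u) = (27 - 3*u^2)/(u^3 - 27*u + 54)^2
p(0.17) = 0.02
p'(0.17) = 0.01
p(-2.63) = 0.01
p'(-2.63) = 0.00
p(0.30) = 0.02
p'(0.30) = 0.01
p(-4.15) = 0.01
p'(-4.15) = -0.00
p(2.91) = 13.86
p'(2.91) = 306.36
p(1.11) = 0.04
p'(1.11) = 0.04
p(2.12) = 0.16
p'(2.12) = 0.34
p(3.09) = 13.58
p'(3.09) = -303.31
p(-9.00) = 0.00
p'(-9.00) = 0.00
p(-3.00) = 0.01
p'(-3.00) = 0.00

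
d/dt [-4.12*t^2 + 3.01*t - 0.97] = 3.01 - 8.24*t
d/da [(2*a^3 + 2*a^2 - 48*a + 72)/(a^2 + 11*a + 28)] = 2*(a^4 + 22*a^3 + 119*a^2 - 16*a - 1068)/(a^4 + 22*a^3 + 177*a^2 + 616*a + 784)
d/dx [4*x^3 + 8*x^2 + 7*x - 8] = 12*x^2 + 16*x + 7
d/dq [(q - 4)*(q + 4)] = 2*q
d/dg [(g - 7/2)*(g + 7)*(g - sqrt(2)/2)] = 3*g^2 - sqrt(2)*g + 7*g - 49/2 - 7*sqrt(2)/4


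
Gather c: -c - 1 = -c - 1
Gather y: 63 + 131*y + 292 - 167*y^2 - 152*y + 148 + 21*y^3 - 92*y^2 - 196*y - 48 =21*y^3 - 259*y^2 - 217*y + 455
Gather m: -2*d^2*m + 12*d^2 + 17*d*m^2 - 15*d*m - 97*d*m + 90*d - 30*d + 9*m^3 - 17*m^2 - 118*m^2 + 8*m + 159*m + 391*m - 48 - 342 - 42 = 12*d^2 + 60*d + 9*m^3 + m^2*(17*d - 135) + m*(-2*d^2 - 112*d + 558) - 432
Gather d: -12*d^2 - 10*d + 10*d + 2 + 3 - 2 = 3 - 12*d^2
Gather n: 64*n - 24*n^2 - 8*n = -24*n^2 + 56*n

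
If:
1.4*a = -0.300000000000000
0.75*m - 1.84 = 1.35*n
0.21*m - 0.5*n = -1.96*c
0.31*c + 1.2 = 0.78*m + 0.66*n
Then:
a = -0.21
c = -0.29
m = 1.75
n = -0.39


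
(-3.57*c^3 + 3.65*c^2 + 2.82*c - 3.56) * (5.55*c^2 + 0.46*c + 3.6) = -19.8135*c^5 + 18.6153*c^4 + 4.478*c^3 - 5.3208*c^2 + 8.5144*c - 12.816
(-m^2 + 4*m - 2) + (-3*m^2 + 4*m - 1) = -4*m^2 + 8*m - 3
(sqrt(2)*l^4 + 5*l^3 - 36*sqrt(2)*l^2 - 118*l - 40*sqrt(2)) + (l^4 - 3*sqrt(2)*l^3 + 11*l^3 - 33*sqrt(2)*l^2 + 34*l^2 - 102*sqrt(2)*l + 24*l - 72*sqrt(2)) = l^4 + sqrt(2)*l^4 - 3*sqrt(2)*l^3 + 16*l^3 - 69*sqrt(2)*l^2 + 34*l^2 - 102*sqrt(2)*l - 94*l - 112*sqrt(2)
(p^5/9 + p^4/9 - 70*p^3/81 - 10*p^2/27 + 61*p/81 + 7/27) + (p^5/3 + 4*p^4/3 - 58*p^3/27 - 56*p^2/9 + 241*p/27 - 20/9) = 4*p^5/9 + 13*p^4/9 - 244*p^3/81 - 178*p^2/27 + 784*p/81 - 53/27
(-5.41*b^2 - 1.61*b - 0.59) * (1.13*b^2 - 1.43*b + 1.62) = -6.1133*b^4 + 5.917*b^3 - 7.1286*b^2 - 1.7645*b - 0.9558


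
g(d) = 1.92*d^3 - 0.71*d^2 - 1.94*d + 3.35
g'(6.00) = 196.90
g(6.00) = 380.87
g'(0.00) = -1.94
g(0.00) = 3.35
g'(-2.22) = 29.60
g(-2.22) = -16.85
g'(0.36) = -1.70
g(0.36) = 2.65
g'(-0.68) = 1.69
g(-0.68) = 3.74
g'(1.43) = 7.81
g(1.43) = 4.74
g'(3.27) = 55.01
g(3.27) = 56.55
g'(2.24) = 23.78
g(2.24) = 17.02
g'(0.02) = -1.97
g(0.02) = 3.31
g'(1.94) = 16.98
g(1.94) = 10.93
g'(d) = 5.76*d^2 - 1.42*d - 1.94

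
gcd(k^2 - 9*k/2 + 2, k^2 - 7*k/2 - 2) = k - 4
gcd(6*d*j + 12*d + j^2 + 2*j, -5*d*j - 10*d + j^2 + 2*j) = j + 2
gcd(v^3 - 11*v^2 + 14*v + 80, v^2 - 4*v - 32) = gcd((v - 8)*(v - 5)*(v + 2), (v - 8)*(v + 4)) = v - 8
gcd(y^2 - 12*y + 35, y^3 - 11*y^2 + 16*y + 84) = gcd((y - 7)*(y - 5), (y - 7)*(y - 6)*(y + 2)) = y - 7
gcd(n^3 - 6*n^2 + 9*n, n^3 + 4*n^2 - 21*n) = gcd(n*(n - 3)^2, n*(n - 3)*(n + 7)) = n^2 - 3*n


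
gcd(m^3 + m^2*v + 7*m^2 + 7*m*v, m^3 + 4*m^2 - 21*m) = m^2 + 7*m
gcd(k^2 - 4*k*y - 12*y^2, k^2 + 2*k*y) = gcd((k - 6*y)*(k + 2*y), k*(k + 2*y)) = k + 2*y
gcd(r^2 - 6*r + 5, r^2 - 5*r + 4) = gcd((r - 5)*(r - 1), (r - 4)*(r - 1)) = r - 1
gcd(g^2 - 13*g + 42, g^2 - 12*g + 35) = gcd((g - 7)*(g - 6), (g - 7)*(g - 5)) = g - 7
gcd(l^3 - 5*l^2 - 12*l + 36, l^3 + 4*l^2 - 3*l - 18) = l^2 + l - 6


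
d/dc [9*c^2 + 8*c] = 18*c + 8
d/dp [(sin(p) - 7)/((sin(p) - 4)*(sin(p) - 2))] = (14*sin(p) + cos(p)^2 - 35)*cos(p)/((sin(p) - 4)^2*(sin(p) - 2)^2)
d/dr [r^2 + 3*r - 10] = 2*r + 3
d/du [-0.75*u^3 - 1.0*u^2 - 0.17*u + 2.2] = -2.25*u^2 - 2.0*u - 0.17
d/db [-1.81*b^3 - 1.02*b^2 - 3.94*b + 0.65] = -5.43*b^2 - 2.04*b - 3.94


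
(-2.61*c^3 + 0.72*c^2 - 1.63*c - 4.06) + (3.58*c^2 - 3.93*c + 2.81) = -2.61*c^3 + 4.3*c^2 - 5.56*c - 1.25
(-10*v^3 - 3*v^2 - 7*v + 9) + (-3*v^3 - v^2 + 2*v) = -13*v^3 - 4*v^2 - 5*v + 9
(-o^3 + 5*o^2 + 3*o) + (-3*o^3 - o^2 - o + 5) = -4*o^3 + 4*o^2 + 2*o + 5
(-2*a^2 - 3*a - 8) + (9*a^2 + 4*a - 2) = 7*a^2 + a - 10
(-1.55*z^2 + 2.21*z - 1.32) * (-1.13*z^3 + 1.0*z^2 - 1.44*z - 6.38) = 1.7515*z^5 - 4.0473*z^4 + 5.9336*z^3 + 5.3866*z^2 - 12.199*z + 8.4216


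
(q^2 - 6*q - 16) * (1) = q^2 - 6*q - 16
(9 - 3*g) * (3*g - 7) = -9*g^2 + 48*g - 63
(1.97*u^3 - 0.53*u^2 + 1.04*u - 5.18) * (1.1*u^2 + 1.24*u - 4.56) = 2.167*u^5 + 1.8598*u^4 - 8.4964*u^3 - 1.9916*u^2 - 11.1656*u + 23.6208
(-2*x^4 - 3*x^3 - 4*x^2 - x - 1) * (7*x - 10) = -14*x^5 - x^4 + 2*x^3 + 33*x^2 + 3*x + 10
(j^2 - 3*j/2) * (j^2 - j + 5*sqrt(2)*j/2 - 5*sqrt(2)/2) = j^4 - 5*j^3/2 + 5*sqrt(2)*j^3/2 - 25*sqrt(2)*j^2/4 + 3*j^2/2 + 15*sqrt(2)*j/4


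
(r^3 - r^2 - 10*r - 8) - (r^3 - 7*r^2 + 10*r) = 6*r^2 - 20*r - 8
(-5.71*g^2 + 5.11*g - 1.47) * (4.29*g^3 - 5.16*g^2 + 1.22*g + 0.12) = -24.4959*g^5 + 51.3855*g^4 - 39.6401*g^3 + 13.1342*g^2 - 1.1802*g - 0.1764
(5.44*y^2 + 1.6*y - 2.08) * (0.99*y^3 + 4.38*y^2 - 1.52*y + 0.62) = 5.3856*y^5 + 25.4112*y^4 - 3.32*y^3 - 8.1696*y^2 + 4.1536*y - 1.2896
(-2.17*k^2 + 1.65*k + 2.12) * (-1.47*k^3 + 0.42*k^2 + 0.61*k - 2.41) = 3.1899*k^5 - 3.3369*k^4 - 3.7471*k^3 + 7.1266*k^2 - 2.6833*k - 5.1092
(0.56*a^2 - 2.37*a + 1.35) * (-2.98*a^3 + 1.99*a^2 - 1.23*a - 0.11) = -1.6688*a^5 + 8.177*a^4 - 9.4281*a^3 + 5.54*a^2 - 1.3998*a - 0.1485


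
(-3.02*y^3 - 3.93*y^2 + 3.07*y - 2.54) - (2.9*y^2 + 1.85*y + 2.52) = -3.02*y^3 - 6.83*y^2 + 1.22*y - 5.06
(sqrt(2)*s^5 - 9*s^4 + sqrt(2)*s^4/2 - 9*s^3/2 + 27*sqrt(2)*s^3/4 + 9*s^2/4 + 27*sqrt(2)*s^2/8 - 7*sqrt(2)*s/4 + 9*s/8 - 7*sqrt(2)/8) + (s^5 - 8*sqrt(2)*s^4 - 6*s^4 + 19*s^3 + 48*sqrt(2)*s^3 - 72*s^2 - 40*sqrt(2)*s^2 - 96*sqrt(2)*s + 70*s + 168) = s^5 + sqrt(2)*s^5 - 15*s^4 - 15*sqrt(2)*s^4/2 + 29*s^3/2 + 219*sqrt(2)*s^3/4 - 279*s^2/4 - 293*sqrt(2)*s^2/8 - 391*sqrt(2)*s/4 + 569*s/8 - 7*sqrt(2)/8 + 168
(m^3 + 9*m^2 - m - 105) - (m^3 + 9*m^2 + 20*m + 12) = -21*m - 117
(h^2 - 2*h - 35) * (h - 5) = h^3 - 7*h^2 - 25*h + 175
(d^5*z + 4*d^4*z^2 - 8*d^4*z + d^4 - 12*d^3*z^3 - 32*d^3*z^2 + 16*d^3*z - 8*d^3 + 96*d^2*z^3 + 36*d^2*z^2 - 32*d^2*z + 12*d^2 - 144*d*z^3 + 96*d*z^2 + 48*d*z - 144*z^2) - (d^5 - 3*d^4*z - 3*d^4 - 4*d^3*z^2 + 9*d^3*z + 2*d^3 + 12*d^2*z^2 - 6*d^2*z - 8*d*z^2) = d^5*z - d^5 + 4*d^4*z^2 - 5*d^4*z + 4*d^4 - 12*d^3*z^3 - 28*d^3*z^2 + 7*d^3*z - 10*d^3 + 96*d^2*z^3 + 24*d^2*z^2 - 26*d^2*z + 12*d^2 - 144*d*z^3 + 104*d*z^2 + 48*d*z - 144*z^2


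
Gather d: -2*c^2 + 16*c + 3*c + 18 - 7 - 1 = -2*c^2 + 19*c + 10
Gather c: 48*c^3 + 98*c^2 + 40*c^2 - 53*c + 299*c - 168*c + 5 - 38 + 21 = 48*c^3 + 138*c^2 + 78*c - 12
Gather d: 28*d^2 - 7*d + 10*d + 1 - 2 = 28*d^2 + 3*d - 1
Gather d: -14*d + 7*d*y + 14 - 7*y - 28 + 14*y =d*(7*y - 14) + 7*y - 14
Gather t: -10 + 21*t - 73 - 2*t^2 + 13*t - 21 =-2*t^2 + 34*t - 104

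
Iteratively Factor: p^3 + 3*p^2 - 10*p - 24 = (p - 3)*(p^2 + 6*p + 8) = (p - 3)*(p + 4)*(p + 2)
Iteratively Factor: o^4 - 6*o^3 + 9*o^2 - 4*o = (o - 1)*(o^3 - 5*o^2 + 4*o) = o*(o - 1)*(o^2 - 5*o + 4) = o*(o - 1)^2*(o - 4)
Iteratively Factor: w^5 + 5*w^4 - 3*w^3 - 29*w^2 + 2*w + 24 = (w + 1)*(w^4 + 4*w^3 - 7*w^2 - 22*w + 24) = (w - 1)*(w + 1)*(w^3 + 5*w^2 - 2*w - 24) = (w - 2)*(w - 1)*(w + 1)*(w^2 + 7*w + 12) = (w - 2)*(w - 1)*(w + 1)*(w + 3)*(w + 4)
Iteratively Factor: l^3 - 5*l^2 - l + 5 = (l - 5)*(l^2 - 1) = (l - 5)*(l - 1)*(l + 1)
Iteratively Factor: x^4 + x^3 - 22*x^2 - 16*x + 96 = (x - 2)*(x^3 + 3*x^2 - 16*x - 48) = (x - 2)*(x + 4)*(x^2 - x - 12) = (x - 2)*(x + 3)*(x + 4)*(x - 4)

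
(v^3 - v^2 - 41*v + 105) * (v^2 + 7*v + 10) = v^5 + 6*v^4 - 38*v^3 - 192*v^2 + 325*v + 1050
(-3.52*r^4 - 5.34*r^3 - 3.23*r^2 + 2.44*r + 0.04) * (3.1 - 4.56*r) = 16.0512*r^5 + 13.4384*r^4 - 1.8252*r^3 - 21.1394*r^2 + 7.3816*r + 0.124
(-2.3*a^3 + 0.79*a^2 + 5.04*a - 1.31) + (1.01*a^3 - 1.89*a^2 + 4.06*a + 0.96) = -1.29*a^3 - 1.1*a^2 + 9.1*a - 0.35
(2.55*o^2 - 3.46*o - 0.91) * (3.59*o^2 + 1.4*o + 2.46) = 9.1545*o^4 - 8.8514*o^3 - 1.8379*o^2 - 9.7856*o - 2.2386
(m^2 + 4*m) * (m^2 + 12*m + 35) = m^4 + 16*m^3 + 83*m^2 + 140*m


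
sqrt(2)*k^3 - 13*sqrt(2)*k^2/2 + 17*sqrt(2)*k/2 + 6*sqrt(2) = (k - 4)*(k - 3)*(sqrt(2)*k + sqrt(2)/2)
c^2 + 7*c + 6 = (c + 1)*(c + 6)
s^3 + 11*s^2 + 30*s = s*(s + 5)*(s + 6)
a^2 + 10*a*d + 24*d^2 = (a + 4*d)*(a + 6*d)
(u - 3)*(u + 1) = u^2 - 2*u - 3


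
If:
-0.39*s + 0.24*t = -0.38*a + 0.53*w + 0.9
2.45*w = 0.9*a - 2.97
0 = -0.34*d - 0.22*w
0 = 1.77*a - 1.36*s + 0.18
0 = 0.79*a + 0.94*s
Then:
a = -0.06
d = 0.80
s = 0.05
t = 1.21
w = -1.23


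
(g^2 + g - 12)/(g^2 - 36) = (g^2 + g - 12)/(g^2 - 36)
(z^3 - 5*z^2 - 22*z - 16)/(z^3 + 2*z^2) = 1 - 7/z - 8/z^2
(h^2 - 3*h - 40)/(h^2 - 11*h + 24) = (h + 5)/(h - 3)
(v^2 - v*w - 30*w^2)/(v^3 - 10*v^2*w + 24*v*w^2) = (v + 5*w)/(v*(v - 4*w))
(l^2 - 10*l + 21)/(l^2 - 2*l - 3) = (l - 7)/(l + 1)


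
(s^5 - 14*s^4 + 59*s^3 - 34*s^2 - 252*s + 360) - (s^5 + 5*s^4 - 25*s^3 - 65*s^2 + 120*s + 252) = -19*s^4 + 84*s^3 + 31*s^2 - 372*s + 108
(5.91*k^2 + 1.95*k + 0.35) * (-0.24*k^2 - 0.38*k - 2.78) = -1.4184*k^4 - 2.7138*k^3 - 17.2548*k^2 - 5.554*k - 0.973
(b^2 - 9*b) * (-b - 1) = -b^3 + 8*b^2 + 9*b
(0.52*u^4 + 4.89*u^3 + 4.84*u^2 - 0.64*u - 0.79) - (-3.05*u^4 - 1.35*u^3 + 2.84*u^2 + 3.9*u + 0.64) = 3.57*u^4 + 6.24*u^3 + 2.0*u^2 - 4.54*u - 1.43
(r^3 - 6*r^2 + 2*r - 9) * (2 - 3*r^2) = -3*r^5 + 18*r^4 - 4*r^3 + 15*r^2 + 4*r - 18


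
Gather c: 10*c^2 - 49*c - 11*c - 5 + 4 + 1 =10*c^2 - 60*c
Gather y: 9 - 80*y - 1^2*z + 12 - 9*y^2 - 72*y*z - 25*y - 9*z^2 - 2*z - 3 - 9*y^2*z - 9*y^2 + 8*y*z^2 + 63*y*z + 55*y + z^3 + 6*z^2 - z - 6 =y^2*(-9*z - 18) + y*(8*z^2 - 9*z - 50) + z^3 - 3*z^2 - 4*z + 12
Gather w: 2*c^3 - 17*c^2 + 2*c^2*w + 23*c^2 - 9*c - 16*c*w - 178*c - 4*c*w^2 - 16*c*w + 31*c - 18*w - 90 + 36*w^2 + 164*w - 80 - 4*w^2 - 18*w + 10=2*c^3 + 6*c^2 - 156*c + w^2*(32 - 4*c) + w*(2*c^2 - 32*c + 128) - 160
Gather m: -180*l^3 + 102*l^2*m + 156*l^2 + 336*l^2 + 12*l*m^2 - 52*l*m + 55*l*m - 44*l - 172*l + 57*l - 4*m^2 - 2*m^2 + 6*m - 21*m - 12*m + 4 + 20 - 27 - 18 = -180*l^3 + 492*l^2 - 159*l + m^2*(12*l - 6) + m*(102*l^2 + 3*l - 27) - 21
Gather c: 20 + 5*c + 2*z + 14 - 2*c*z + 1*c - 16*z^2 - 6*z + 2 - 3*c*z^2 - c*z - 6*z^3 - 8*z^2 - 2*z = c*(-3*z^2 - 3*z + 6) - 6*z^3 - 24*z^2 - 6*z + 36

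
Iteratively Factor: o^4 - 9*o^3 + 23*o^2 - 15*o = (o)*(o^3 - 9*o^2 + 23*o - 15) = o*(o - 3)*(o^2 - 6*o + 5) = o*(o - 3)*(o - 1)*(o - 5)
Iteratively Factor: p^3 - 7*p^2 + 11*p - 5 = (p - 1)*(p^2 - 6*p + 5) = (p - 5)*(p - 1)*(p - 1)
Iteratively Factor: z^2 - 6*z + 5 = (z - 1)*(z - 5)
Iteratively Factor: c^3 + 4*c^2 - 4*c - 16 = (c + 4)*(c^2 - 4) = (c - 2)*(c + 4)*(c + 2)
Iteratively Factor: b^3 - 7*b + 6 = (b + 3)*(b^2 - 3*b + 2) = (b - 1)*(b + 3)*(b - 2)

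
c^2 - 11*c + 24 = (c - 8)*(c - 3)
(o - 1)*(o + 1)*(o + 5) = o^3 + 5*o^2 - o - 5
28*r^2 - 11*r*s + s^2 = (-7*r + s)*(-4*r + s)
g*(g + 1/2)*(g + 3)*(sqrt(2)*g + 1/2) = sqrt(2)*g^4 + g^3/2 + 7*sqrt(2)*g^3/2 + 7*g^2/4 + 3*sqrt(2)*g^2/2 + 3*g/4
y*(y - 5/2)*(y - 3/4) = y^3 - 13*y^2/4 + 15*y/8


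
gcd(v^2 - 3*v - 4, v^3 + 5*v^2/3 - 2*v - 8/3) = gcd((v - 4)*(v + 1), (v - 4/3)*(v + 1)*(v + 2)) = v + 1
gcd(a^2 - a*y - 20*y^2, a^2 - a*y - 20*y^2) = -a^2 + a*y + 20*y^2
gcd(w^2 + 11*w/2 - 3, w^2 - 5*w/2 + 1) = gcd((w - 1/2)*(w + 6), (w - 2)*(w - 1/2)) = w - 1/2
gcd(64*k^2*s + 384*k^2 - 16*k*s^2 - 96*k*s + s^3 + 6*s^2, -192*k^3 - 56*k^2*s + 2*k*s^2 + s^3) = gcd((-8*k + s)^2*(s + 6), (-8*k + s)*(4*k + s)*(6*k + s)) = -8*k + s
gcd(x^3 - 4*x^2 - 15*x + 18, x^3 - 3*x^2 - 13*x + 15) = x^2 + 2*x - 3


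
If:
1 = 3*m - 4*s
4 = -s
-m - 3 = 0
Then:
No Solution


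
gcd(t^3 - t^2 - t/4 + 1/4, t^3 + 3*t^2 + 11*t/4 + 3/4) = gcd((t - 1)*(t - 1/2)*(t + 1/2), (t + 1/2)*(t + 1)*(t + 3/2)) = t + 1/2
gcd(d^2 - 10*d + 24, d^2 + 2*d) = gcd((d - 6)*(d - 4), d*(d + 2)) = 1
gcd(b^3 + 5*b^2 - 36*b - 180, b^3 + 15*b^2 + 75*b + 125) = b + 5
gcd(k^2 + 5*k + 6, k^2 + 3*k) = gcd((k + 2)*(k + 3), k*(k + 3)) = k + 3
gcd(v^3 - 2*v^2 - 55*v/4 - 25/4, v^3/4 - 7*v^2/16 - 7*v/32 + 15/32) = 1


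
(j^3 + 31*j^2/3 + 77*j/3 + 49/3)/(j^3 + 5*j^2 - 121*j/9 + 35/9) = 3*(3*j^2 + 10*j + 7)/(9*j^2 - 18*j + 5)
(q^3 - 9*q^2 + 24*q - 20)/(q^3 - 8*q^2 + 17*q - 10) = (q - 2)/(q - 1)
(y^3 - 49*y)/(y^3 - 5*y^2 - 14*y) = (y + 7)/(y + 2)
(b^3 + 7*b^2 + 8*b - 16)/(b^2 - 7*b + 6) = (b^2 + 8*b + 16)/(b - 6)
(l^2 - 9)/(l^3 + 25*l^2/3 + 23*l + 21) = 3*(l - 3)/(3*l^2 + 16*l + 21)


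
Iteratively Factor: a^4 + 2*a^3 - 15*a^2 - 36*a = (a + 3)*(a^3 - a^2 - 12*a) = (a + 3)^2*(a^2 - 4*a) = a*(a + 3)^2*(a - 4)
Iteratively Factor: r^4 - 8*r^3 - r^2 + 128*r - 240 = (r + 4)*(r^3 - 12*r^2 + 47*r - 60) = (r - 5)*(r + 4)*(r^2 - 7*r + 12) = (r - 5)*(r - 3)*(r + 4)*(r - 4)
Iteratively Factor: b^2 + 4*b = (b)*(b + 4)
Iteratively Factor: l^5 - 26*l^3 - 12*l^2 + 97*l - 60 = (l + 3)*(l^4 - 3*l^3 - 17*l^2 + 39*l - 20) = (l - 5)*(l + 3)*(l^3 + 2*l^2 - 7*l + 4) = (l - 5)*(l - 1)*(l + 3)*(l^2 + 3*l - 4) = (l - 5)*(l - 1)*(l + 3)*(l + 4)*(l - 1)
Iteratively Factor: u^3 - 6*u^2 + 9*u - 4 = (u - 1)*(u^2 - 5*u + 4) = (u - 1)^2*(u - 4)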